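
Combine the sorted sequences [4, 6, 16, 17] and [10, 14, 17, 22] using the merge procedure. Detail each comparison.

Merging process:

Compare 4 vs 10: take 4 from left. Merged: [4]
Compare 6 vs 10: take 6 from left. Merged: [4, 6]
Compare 16 vs 10: take 10 from right. Merged: [4, 6, 10]
Compare 16 vs 14: take 14 from right. Merged: [4, 6, 10, 14]
Compare 16 vs 17: take 16 from left. Merged: [4, 6, 10, 14, 16]
Compare 17 vs 17: take 17 from left. Merged: [4, 6, 10, 14, 16, 17]
Append remaining from right: [17, 22]. Merged: [4, 6, 10, 14, 16, 17, 17, 22]

Final merged array: [4, 6, 10, 14, 16, 17, 17, 22]
Total comparisons: 6

The merged array is [4, 6, 10, 14, 16, 17, 17, 22], requiring 6 comparisons. The merge step runs in O(n) time where n is the total number of elements.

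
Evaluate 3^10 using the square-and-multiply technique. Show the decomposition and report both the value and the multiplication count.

Computing 3^10 by squaring (build up from 3^1; each line after the first costs one multiplication):

3^1 = 3
3^2 = (3^1)^2 = 3^2 = 9
3^4 = (3^2)^2 = 9^2 = 81
3^5 = 3 * 3^4 = 3 * 81 = 243
3^10 = (3^5)^2 = 243^2 = 59049

Result: 59049
Multiplications needed: 4 (4 lines after 3^1)

3^10 = 59049. Using exponentiation by squaring, this requires 4 multiplications. The key idea: if the exponent is even, square the half-power; if odd, multiply by the base once.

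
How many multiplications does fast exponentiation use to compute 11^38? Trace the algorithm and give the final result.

Computing 11^38 by squaring (build up from 11^1; each line after the first costs one multiplication):

11^1 = 11
11^2 = (11^1)^2 = 11^2 = 121
11^4 = (11^2)^2 = 121^2 = 14641
11^8 = (11^4)^2 = 14641^2 = 214358881
11^9 = 11 * 11^8 = 11 * 214358881 = 2357947691
11^18 = (11^9)^2 = 2357947691^2 = 5559917313492231481
11^19 = 11 * 11^18 = 11 * 5559917313492231481 = 61159090448414546291
11^38 = (11^19)^2 = 61159090448414546291^2 = 3740434344477351388916475705363381856681

Result: 3740434344477351388916475705363381856681
Multiplications needed: 7 (7 lines after 11^1)

11^38 = 3740434344477351388916475705363381856681. Using exponentiation by squaring, this requires 7 multiplications. The key idea: if the exponent is even, square the half-power; if odd, multiply by the base once.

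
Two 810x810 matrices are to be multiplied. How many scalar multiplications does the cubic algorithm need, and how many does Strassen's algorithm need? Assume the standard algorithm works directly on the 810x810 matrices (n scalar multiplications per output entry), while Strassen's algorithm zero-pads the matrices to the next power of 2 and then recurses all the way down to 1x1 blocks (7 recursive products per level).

Matrix multiplication for 810x810 matrices:

Strassen's algorithm requires power-of-2 dimensions. Pad 810x810 to 1024x1024 (next power of 2).

Standard algorithm: 810^3 = 531441000 multiplications
Strassen's algorithm: 7^(log2(1024)) = 7^10 = 282475249 multiplications
Savings: 531441000 - 282475249 = 248965751 multiplications

Standard: 531441000 multiplications (810^3). Strassen: 282475249 multiplications (7^10, after padding to 1024x1024). Strassen reduces 8 recursive multiplications to 7 at each level.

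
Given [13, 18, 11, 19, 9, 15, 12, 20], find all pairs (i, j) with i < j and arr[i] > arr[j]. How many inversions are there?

Finding inversions in [13, 18, 11, 19, 9, 15, 12, 20]:

(0, 2): arr[0]=13 > arr[2]=11
(0, 4): arr[0]=13 > arr[4]=9
(0, 6): arr[0]=13 > arr[6]=12
(1, 2): arr[1]=18 > arr[2]=11
(1, 4): arr[1]=18 > arr[4]=9
(1, 5): arr[1]=18 > arr[5]=15
(1, 6): arr[1]=18 > arr[6]=12
(2, 4): arr[2]=11 > arr[4]=9
(3, 4): arr[3]=19 > arr[4]=9
(3, 5): arr[3]=19 > arr[5]=15
(3, 6): arr[3]=19 > arr[6]=12
(5, 6): arr[5]=15 > arr[6]=12

Total inversions: 12

The array has 12 inversion(s): (0,2), (0,4), (0,6), (1,2), (1,4), (1,5), (1,6), (2,4), (3,4), (3,5), (3,6), (5,6). Each pair (i,j) satisfies i < j and arr[i] > arr[j].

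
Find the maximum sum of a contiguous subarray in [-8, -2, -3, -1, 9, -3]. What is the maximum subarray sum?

Using Kadane's algorithm on [-8, -2, -3, -1, 9, -3]:

Scanning through the array:
Position 1 (value -2): max_ending_here = -2, max_so_far = -2
Position 2 (value -3): max_ending_here = -3, max_so_far = -2
Position 3 (value -1): max_ending_here = -1, max_so_far = -1
Position 4 (value 9): max_ending_here = 9, max_so_far = 9
Position 5 (value -3): max_ending_here = 6, max_so_far = 9

Maximum subarray: [9]
Maximum sum: 9

The maximum subarray is [9] with sum 9. This subarray runs from index 4 to index 4.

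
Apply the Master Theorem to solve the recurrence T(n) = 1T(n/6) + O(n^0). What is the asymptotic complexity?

Master Theorem for T(n) = 1T(n/6) + O(n^0):

a = 1, b = 6, c = 0
log_b(a) = log_6(1) = 0.0000

Case 2: c = 0 = log_6(1) = 0.0000
T(n) = O(n^0 log n) = O(log n)

For T(n) = 1T(n/6) + O(n^0): log_6(1) = 0.0000. This is Case 2 of the Master Theorem (c = log_b(a), equal work at all levels), giving O(log n).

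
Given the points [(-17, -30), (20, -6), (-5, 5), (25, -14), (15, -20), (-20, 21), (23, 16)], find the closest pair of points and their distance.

Computing all pairwise distances among 7 points:

d((-17, -30), (20, -6)) = 44.1022
d((-17, -30), (-5, 5)) = 37.0
d((-17, -30), (25, -14)) = 44.9444
d((-17, -30), (15, -20)) = 33.5261
d((-17, -30), (-20, 21)) = 51.0882
d((-17, -30), (23, 16)) = 60.959
d((20, -6), (-5, 5)) = 27.313
d((20, -6), (25, -14)) = 9.434 <-- minimum
d((20, -6), (15, -20)) = 14.8661
d((20, -6), (-20, 21)) = 48.2597
d((20, -6), (23, 16)) = 22.2036
d((-5, 5), (25, -14)) = 35.5106
d((-5, 5), (15, -20)) = 32.0156
d((-5, 5), (-20, 21)) = 21.9317
d((-5, 5), (23, 16)) = 30.0832
d((25, -14), (15, -20)) = 11.6619
d((25, -14), (-20, 21)) = 57.0088
d((25, -14), (23, 16)) = 30.0666
d((15, -20), (-20, 21)) = 53.9073
d((15, -20), (23, 16)) = 36.8782
d((-20, 21), (23, 16)) = 43.2897

Closest pair: (20, -6) and (25, -14) with distance 9.434

The closest pair is (20, -6) and (25, -14) with Euclidean distance 9.434. For 7 points, brute-force pairwise comparison is shown above. For large n, the divide-and-conquer algorithm (sort by x, recurse on halves, check the dividing strip) achieves O(n log n).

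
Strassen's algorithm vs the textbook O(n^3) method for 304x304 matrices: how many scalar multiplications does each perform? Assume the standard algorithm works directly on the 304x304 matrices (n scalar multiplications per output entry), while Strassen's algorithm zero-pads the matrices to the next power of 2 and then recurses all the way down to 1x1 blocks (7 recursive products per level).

Matrix multiplication for 304x304 matrices:

Strassen's algorithm requires power-of-2 dimensions. Pad 304x304 to 512x512 (next power of 2).

Standard algorithm: 304^3 = 28094464 multiplications
Strassen's algorithm: 7^(log2(512)) = 7^9 = 40353607 multiplications
Difference: 28094464 - 40353607 = -12259143 (Strassen uses MORE here due to padding overhead — for small or just-over-power-of-2 n, padding can outweigh the per-level savings)

Standard: 28094464 multiplications (304^3). Strassen: 40353607 multiplications (7^9, after padding to 512x512). Strassen reduces 8 recursive multiplications to 7 at each level.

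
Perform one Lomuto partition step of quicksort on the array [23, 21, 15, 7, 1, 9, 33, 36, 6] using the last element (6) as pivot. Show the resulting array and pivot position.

Lomuto partition with pivot = 6:

Initial array: [23, 21, 15, 7, 1, 9, 33, 36, 6]

arr[0]=23 > 6: no swap
arr[1]=21 > 6: no swap
arr[2]=15 > 6: no swap
arr[3]=7 > 6: no swap
arr[4]=1 <= 6: swap with position 0, array becomes [1, 21, 15, 7, 23, 9, 33, 36, 6]
arr[5]=9 > 6: no swap
arr[6]=33 > 6: no swap
arr[7]=36 > 6: no swap

Place pivot at position 1: [1, 6, 15, 7, 23, 9, 33, 36, 21]
Pivot position: 1

After partitioning with pivot 6, the array becomes [1, 6, 15, 7, 23, 9, 33, 36, 21]. The pivot is placed at index 1. All elements to the left of the pivot are <= 6, and all elements to the right are > 6.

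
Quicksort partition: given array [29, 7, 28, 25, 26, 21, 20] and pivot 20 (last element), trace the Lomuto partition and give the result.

Lomuto partition with pivot = 20:

Initial array: [29, 7, 28, 25, 26, 21, 20]

arr[0]=29 > 20: no swap
arr[1]=7 <= 20: swap with position 0, array becomes [7, 29, 28, 25, 26, 21, 20]
arr[2]=28 > 20: no swap
arr[3]=25 > 20: no swap
arr[4]=26 > 20: no swap
arr[5]=21 > 20: no swap

Place pivot at position 1: [7, 20, 28, 25, 26, 21, 29]
Pivot position: 1

After partitioning with pivot 20, the array becomes [7, 20, 28, 25, 26, 21, 29]. The pivot is placed at index 1. All elements to the left of the pivot are <= 20, and all elements to the right are > 20.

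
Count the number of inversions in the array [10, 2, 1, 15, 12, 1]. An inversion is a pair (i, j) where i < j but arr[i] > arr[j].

Finding inversions in [10, 2, 1, 15, 12, 1]:

(0, 1): arr[0]=10 > arr[1]=2
(0, 2): arr[0]=10 > arr[2]=1
(0, 5): arr[0]=10 > arr[5]=1
(1, 2): arr[1]=2 > arr[2]=1
(1, 5): arr[1]=2 > arr[5]=1
(3, 4): arr[3]=15 > arr[4]=12
(3, 5): arr[3]=15 > arr[5]=1
(4, 5): arr[4]=12 > arr[5]=1

Total inversions: 8

The array has 8 inversion(s): (0,1), (0,2), (0,5), (1,2), (1,5), (3,4), (3,5), (4,5). Each pair (i,j) satisfies i < j and arr[i] > arr[j].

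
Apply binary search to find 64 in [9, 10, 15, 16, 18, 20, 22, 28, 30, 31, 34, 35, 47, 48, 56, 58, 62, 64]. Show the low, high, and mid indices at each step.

Binary search for 64 in [9, 10, 15, 16, 18, 20, 22, 28, 30, 31, 34, 35, 47, 48, 56, 58, 62, 64]:

lo=0, hi=17, mid=8, arr[mid]=30 -> 30 < 64, search right half
lo=9, hi=17, mid=13, arr[mid]=48 -> 48 < 64, search right half
lo=14, hi=17, mid=15, arr[mid]=58 -> 58 < 64, search right half
lo=16, hi=17, mid=16, arr[mid]=62 -> 62 < 64, search right half
lo=17, hi=17, mid=17, arr[mid]=64 -> Found target at index 17!

Binary search finds 64 at index 17 after 5 comparisons. The search repeatedly halves the search space by comparing with the middle element.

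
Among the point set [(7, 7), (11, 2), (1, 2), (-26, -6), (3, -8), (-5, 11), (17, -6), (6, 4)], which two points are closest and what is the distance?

Computing all pairwise distances among 8 points:

d((7, 7), (11, 2)) = 6.4031
d((7, 7), (1, 2)) = 7.8102
d((7, 7), (-26, -6)) = 35.4683
d((7, 7), (3, -8)) = 15.5242
d((7, 7), (-5, 11)) = 12.6491
d((7, 7), (17, -6)) = 16.4012
d((7, 7), (6, 4)) = 3.1623 <-- minimum
d((11, 2), (1, 2)) = 10.0
d((11, 2), (-26, -6)) = 37.855
d((11, 2), (3, -8)) = 12.8062
d((11, 2), (-5, 11)) = 18.3576
d((11, 2), (17, -6)) = 10.0
d((11, 2), (6, 4)) = 5.3852
d((1, 2), (-26, -6)) = 28.1603
d((1, 2), (3, -8)) = 10.198
d((1, 2), (-5, 11)) = 10.8167
d((1, 2), (17, -6)) = 17.8885
d((1, 2), (6, 4)) = 5.3852
d((-26, -6), (3, -8)) = 29.0689
d((-26, -6), (-5, 11)) = 27.0185
d((-26, -6), (17, -6)) = 43.0
d((-26, -6), (6, 4)) = 33.5261
d((3, -8), (-5, 11)) = 20.6155
d((3, -8), (17, -6)) = 14.1421
d((3, -8), (6, 4)) = 12.3693
d((-5, 11), (17, -6)) = 27.8029
d((-5, 11), (6, 4)) = 13.0384
d((17, -6), (6, 4)) = 14.8661

Closest pair: (7, 7) and (6, 4) with distance 3.1623

The closest pair is (7, 7) and (6, 4) with Euclidean distance 3.1623. For 8 points, brute-force pairwise comparison is shown above. For large n, the divide-and-conquer algorithm (sort by x, recurse on halves, check the dividing strip) achieves O(n log n).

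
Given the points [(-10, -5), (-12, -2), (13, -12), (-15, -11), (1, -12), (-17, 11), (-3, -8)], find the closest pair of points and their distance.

Computing all pairwise distances among 7 points:

d((-10, -5), (-12, -2)) = 3.6056 <-- minimum
d((-10, -5), (13, -12)) = 24.0416
d((-10, -5), (-15, -11)) = 7.8102
d((-10, -5), (1, -12)) = 13.0384
d((-10, -5), (-17, 11)) = 17.4642
d((-10, -5), (-3, -8)) = 7.6158
d((-12, -2), (13, -12)) = 26.9258
d((-12, -2), (-15, -11)) = 9.4868
d((-12, -2), (1, -12)) = 16.4012
d((-12, -2), (-17, 11)) = 13.9284
d((-12, -2), (-3, -8)) = 10.8167
d((13, -12), (-15, -11)) = 28.0179
d((13, -12), (1, -12)) = 12.0
d((13, -12), (-17, 11)) = 37.8021
d((13, -12), (-3, -8)) = 16.4924
d((-15, -11), (1, -12)) = 16.0312
d((-15, -11), (-17, 11)) = 22.0907
d((-15, -11), (-3, -8)) = 12.3693
d((1, -12), (-17, 11)) = 29.2062
d((1, -12), (-3, -8)) = 5.6569
d((-17, 11), (-3, -8)) = 23.6008

Closest pair: (-10, -5) and (-12, -2) with distance 3.6056

The closest pair is (-10, -5) and (-12, -2) with Euclidean distance 3.6056. For 7 points, brute-force pairwise comparison is shown above. For large n, the divide-and-conquer algorithm (sort by x, recurse on halves, check the dividing strip) achieves O(n log n).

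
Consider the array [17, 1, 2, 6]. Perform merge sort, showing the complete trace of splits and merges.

Merge sort trace:

Split: [17, 1, 2, 6] -> [17, 1] and [2, 6]
  Split: [17, 1] -> [17] and [1]
  Merge: [17] + [1] -> [1, 17]
  Split: [2, 6] -> [2] and [6]
  Merge: [2] + [6] -> [2, 6]
Merge: [1, 17] + [2, 6] -> [1, 2, 6, 17]

Final sorted array: [1, 2, 6, 17]

The merge sort proceeds by recursively splitting the array and merging sorted halves.
After all merges, the sorted array is [1, 2, 6, 17].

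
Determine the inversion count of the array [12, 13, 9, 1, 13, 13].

Finding inversions in [12, 13, 9, 1, 13, 13]:

(0, 2): arr[0]=12 > arr[2]=9
(0, 3): arr[0]=12 > arr[3]=1
(1, 2): arr[1]=13 > arr[2]=9
(1, 3): arr[1]=13 > arr[3]=1
(2, 3): arr[2]=9 > arr[3]=1

Total inversions: 5

The array has 5 inversion(s): (0,2), (0,3), (1,2), (1,3), (2,3). Each pair (i,j) satisfies i < j and arr[i] > arr[j].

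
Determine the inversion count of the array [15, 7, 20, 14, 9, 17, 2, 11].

Finding inversions in [15, 7, 20, 14, 9, 17, 2, 11]:

(0, 1): arr[0]=15 > arr[1]=7
(0, 3): arr[0]=15 > arr[3]=14
(0, 4): arr[0]=15 > arr[4]=9
(0, 6): arr[0]=15 > arr[6]=2
(0, 7): arr[0]=15 > arr[7]=11
(1, 6): arr[1]=7 > arr[6]=2
(2, 3): arr[2]=20 > arr[3]=14
(2, 4): arr[2]=20 > arr[4]=9
(2, 5): arr[2]=20 > arr[5]=17
(2, 6): arr[2]=20 > arr[6]=2
(2, 7): arr[2]=20 > arr[7]=11
(3, 4): arr[3]=14 > arr[4]=9
(3, 6): arr[3]=14 > arr[6]=2
(3, 7): arr[3]=14 > arr[7]=11
(4, 6): arr[4]=9 > arr[6]=2
(5, 6): arr[5]=17 > arr[6]=2
(5, 7): arr[5]=17 > arr[7]=11

Total inversions: 17

The array has 17 inversion(s): (0,1), (0,3), (0,4), (0,6), (0,7), (1,6), (2,3), (2,4), (2,5), (2,6), (2,7), (3,4), (3,6), (3,7), (4,6), (5,6), (5,7). Each pair (i,j) satisfies i < j and arr[i] > arr[j].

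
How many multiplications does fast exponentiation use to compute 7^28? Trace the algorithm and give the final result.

Computing 7^28 by squaring (build up from 7^1; each line after the first costs one multiplication):

7^1 = 7
7^2 = (7^1)^2 = 7^2 = 49
7^3 = 7 * 7^2 = 7 * 49 = 343
7^6 = (7^3)^2 = 343^2 = 117649
7^7 = 7 * 7^6 = 7 * 117649 = 823543
7^14 = (7^7)^2 = 823543^2 = 678223072849
7^28 = (7^14)^2 = 678223072849^2 = 459986536544739960976801

Result: 459986536544739960976801
Multiplications needed: 6 (6 lines after 7^1)

7^28 = 459986536544739960976801. Using exponentiation by squaring, this requires 6 multiplications. The key idea: if the exponent is even, square the half-power; if odd, multiply by the base once.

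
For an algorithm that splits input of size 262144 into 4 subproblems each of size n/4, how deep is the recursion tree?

For divide and conquer with division factor 4:

Problem sizes at each level:
Level 0: 262144
Level 1: 65536
Level 2: 16384
Level 3: 4096
Level 4: 1024
Level 5: 256
Level 6: 64
Level 7: 16
Level 8: 4
Level 9: 1

The root is level 0 and the size-1 base case is level 9 (the tree spans levels 0 through 9, i.e. 10 levels counting the root), so the depth is the number of divisions: log_4(262144) = 9

The recursion tree depth is log_4(262144) = 9. At each level, the problem size is divided by 4, so it takes 9 divisions to reduce to a base case of size 1. The algorithm makes 4 recursive calls at each level.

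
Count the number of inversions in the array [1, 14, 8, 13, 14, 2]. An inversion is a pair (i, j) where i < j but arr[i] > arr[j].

Finding inversions in [1, 14, 8, 13, 14, 2]:

(1, 2): arr[1]=14 > arr[2]=8
(1, 3): arr[1]=14 > arr[3]=13
(1, 5): arr[1]=14 > arr[5]=2
(2, 5): arr[2]=8 > arr[5]=2
(3, 5): arr[3]=13 > arr[5]=2
(4, 5): arr[4]=14 > arr[5]=2

Total inversions: 6

The array has 6 inversion(s): (1,2), (1,3), (1,5), (2,5), (3,5), (4,5). Each pair (i,j) satisfies i < j and arr[i] > arr[j].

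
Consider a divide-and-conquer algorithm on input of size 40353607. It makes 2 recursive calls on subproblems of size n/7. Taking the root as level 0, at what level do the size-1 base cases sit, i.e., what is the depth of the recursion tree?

For divide and conquer with division factor 7:

Problem sizes at each level:
Level 0: 40353607
Level 1: 5764801
Level 2: 823543
Level 3: 117649
Level 4: 16807
Level 5: 2401
Level 6: 343
Level 7: 49
Level 8: 7
Level 9: 1

The root is level 0 and the size-1 base case is level 9 (the tree spans levels 0 through 9, i.e. 10 levels counting the root), so the depth is the number of divisions: log_7(40353607) = 9

The recursion tree depth is log_7(40353607) = 9. At each level, the problem size is divided by 7, so it takes 9 divisions to reduce to a base case of size 1. The algorithm makes 2 recursive calls at each level.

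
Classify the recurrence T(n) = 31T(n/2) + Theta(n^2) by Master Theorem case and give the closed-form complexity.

Master Theorem for T(n) = 31T(n/2) + O(n^2):

a = 31, b = 2, c = 2
log_b(a) = log_2(31) = 4.9542

Case 1: c = 2 < log_2(31) = 4.9542
T(n) = O(n^(log_2 31))

For T(n) = 31T(n/2) + O(n^2): log_2(31) = 4.9542. This is Case 1 of the Master Theorem (c < log_b(a), work dominated by leaves), giving O(n^(log_2 31)).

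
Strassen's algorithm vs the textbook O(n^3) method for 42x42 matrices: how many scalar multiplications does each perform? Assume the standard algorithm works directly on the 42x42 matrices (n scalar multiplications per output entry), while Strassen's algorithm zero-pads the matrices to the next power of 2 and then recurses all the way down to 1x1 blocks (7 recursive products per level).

Matrix multiplication for 42x42 matrices:

Strassen's algorithm requires power-of-2 dimensions. Pad 42x42 to 64x64 (next power of 2).

Standard algorithm: 42^3 = 74088 multiplications
Strassen's algorithm: 7^(log2(64)) = 7^6 = 117649 multiplications
Difference: 74088 - 117649 = -43561 (Strassen uses MORE here due to padding overhead — for small or just-over-power-of-2 n, padding can outweigh the per-level savings)

Standard: 74088 multiplications (42^3). Strassen: 117649 multiplications (7^6, after padding to 64x64). Strassen reduces 8 recursive multiplications to 7 at each level.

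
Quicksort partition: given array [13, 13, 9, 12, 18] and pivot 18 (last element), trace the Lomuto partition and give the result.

Lomuto partition with pivot = 18:

Initial array: [13, 13, 9, 12, 18]

arr[0]=13 <= 18: swap with position 0, array becomes [13, 13, 9, 12, 18]
arr[1]=13 <= 18: swap with position 1, array becomes [13, 13, 9, 12, 18]
arr[2]=9 <= 18: swap with position 2, array becomes [13, 13, 9, 12, 18]
arr[3]=12 <= 18: swap with position 3, array becomes [13, 13, 9, 12, 18]

Place pivot at position 4: [13, 13, 9, 12, 18]
Pivot position: 4

After partitioning with pivot 18, the array becomes [13, 13, 9, 12, 18]. The pivot is placed at index 4. All elements to the left of the pivot are <= 18, and all elements to the right are > 18.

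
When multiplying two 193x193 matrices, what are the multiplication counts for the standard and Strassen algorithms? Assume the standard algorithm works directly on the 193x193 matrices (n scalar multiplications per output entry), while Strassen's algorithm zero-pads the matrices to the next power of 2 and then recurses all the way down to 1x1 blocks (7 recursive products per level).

Matrix multiplication for 193x193 matrices:

Strassen's algorithm requires power-of-2 dimensions. Pad 193x193 to 256x256 (next power of 2).

Standard algorithm: 193^3 = 7189057 multiplications
Strassen's algorithm: 7^(log2(256)) = 7^8 = 5764801 multiplications
Savings: 7189057 - 5764801 = 1424256 multiplications

Standard: 7189057 multiplications (193^3). Strassen: 5764801 multiplications (7^8, after padding to 256x256). Strassen reduces 8 recursive multiplications to 7 at each level.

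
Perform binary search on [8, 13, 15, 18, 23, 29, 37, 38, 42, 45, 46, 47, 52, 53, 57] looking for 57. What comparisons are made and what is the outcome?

Binary search for 57 in [8, 13, 15, 18, 23, 29, 37, 38, 42, 45, 46, 47, 52, 53, 57]:

lo=0, hi=14, mid=7, arr[mid]=38 -> 38 < 57, search right half
lo=8, hi=14, mid=11, arr[mid]=47 -> 47 < 57, search right half
lo=12, hi=14, mid=13, arr[mid]=53 -> 53 < 57, search right half
lo=14, hi=14, mid=14, arr[mid]=57 -> Found target at index 14!

Binary search finds 57 at index 14 after 4 comparisons. The search repeatedly halves the search space by comparing with the middle element.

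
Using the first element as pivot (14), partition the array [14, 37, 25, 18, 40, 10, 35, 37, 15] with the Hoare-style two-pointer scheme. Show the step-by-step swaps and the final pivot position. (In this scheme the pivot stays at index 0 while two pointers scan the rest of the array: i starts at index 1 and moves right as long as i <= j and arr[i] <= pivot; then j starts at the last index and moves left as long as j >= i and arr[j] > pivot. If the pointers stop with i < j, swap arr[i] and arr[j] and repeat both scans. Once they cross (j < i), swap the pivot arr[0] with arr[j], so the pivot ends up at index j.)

Hoare-style two-pointer partition with pivot = 14:

Initial array: [14, 37, 25, 18, 40, 10, 35, 37, 15]

Pointers start at i = 1, j = 8.
i stops at index 1 (arr[1]=37 > 14), j stops at index 5 (arr[5]=10 <= 14): swap arr[1] and arr[5], array becomes [14, 10, 25, 18, 40, 37, 35, 37, 15]
i ends at 2, j ends at 1: the pointers have crossed (j < i), so scanning stops.

Swap pivot arr[0] with arr[1] to place pivot at position 1: [10, 14, 25, 18, 40, 37, 35, 37, 15]
Pivot position: 1

After partitioning with pivot 14, the array becomes [10, 14, 25, 18, 40, 37, 35, 37, 15]. The pivot is placed at index 1. All elements to the left of the pivot are <= 14, and all elements to the right are > 14.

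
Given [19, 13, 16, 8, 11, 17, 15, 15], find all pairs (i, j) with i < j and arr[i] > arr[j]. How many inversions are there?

Finding inversions in [19, 13, 16, 8, 11, 17, 15, 15]:

(0, 1): arr[0]=19 > arr[1]=13
(0, 2): arr[0]=19 > arr[2]=16
(0, 3): arr[0]=19 > arr[3]=8
(0, 4): arr[0]=19 > arr[4]=11
(0, 5): arr[0]=19 > arr[5]=17
(0, 6): arr[0]=19 > arr[6]=15
(0, 7): arr[0]=19 > arr[7]=15
(1, 3): arr[1]=13 > arr[3]=8
(1, 4): arr[1]=13 > arr[4]=11
(2, 3): arr[2]=16 > arr[3]=8
(2, 4): arr[2]=16 > arr[4]=11
(2, 6): arr[2]=16 > arr[6]=15
(2, 7): arr[2]=16 > arr[7]=15
(5, 6): arr[5]=17 > arr[6]=15
(5, 7): arr[5]=17 > arr[7]=15

Total inversions: 15

The array has 15 inversion(s): (0,1), (0,2), (0,3), (0,4), (0,5), (0,6), (0,7), (1,3), (1,4), (2,3), (2,4), (2,6), (2,7), (5,6), (5,7). Each pair (i,j) satisfies i < j and arr[i] > arr[j].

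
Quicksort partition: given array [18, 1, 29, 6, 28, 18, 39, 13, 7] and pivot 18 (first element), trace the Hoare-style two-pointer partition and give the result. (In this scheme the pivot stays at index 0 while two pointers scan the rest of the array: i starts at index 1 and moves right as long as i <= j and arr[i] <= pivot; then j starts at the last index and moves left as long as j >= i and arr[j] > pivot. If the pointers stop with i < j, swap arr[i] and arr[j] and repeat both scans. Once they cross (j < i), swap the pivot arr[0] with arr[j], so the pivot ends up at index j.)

Hoare-style two-pointer partition with pivot = 18:

Initial array: [18, 1, 29, 6, 28, 18, 39, 13, 7]

Pointers start at i = 1, j = 8.
i stops at index 2 (arr[2]=29 > 18), j stops at index 8 (arr[8]=7 <= 18): swap arr[2] and arr[8], array becomes [18, 1, 7, 6, 28, 18, 39, 13, 29]
i stops at index 4 (arr[4]=28 > 18), j stops at index 7 (arr[7]=13 <= 18): swap arr[4] and arr[7], array becomes [18, 1, 7, 6, 13, 18, 39, 28, 29]
i ends at 6, j ends at 5: the pointers have crossed (j < i), so scanning stops.

Swap pivot arr[0] with arr[5] to place pivot at position 5: [18, 1, 7, 6, 13, 18, 39, 28, 29]
Pivot position: 5

After partitioning with pivot 18, the array becomes [18, 1, 7, 6, 13, 18, 39, 28, 29]. The pivot is placed at index 5. All elements to the left of the pivot are <= 18, and all elements to the right are > 18.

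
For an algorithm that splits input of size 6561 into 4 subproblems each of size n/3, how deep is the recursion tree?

For divide and conquer with division factor 3:

Problem sizes at each level:
Level 0: 6561
Level 1: 2187
Level 2: 729
Level 3: 243
Level 4: 81
Level 5: 27
Level 6: 9
Level 7: 3
Level 8: 1

The root is level 0 and the size-1 base case is level 8 (the tree spans levels 0 through 8, i.e. 9 levels counting the root), so the depth is the number of divisions: log_3(6561) = 8

The recursion tree depth is log_3(6561) = 8. At each level, the problem size is divided by 3, so it takes 8 divisions to reduce to a base case of size 1. The algorithm makes 4 recursive calls at each level.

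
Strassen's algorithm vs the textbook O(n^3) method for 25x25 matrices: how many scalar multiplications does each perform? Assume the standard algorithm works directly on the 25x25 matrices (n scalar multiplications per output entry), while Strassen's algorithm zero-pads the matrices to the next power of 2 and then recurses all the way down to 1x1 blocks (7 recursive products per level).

Matrix multiplication for 25x25 matrices:

Strassen's algorithm requires power-of-2 dimensions. Pad 25x25 to 32x32 (next power of 2).

Standard algorithm: 25^3 = 15625 multiplications
Strassen's algorithm: 7^(log2(32)) = 7^5 = 16807 multiplications
Difference: 15625 - 16807 = -1182 (Strassen uses MORE here due to padding overhead — for small or just-over-power-of-2 n, padding can outweigh the per-level savings)

Standard: 15625 multiplications (25^3). Strassen: 16807 multiplications (7^5, after padding to 32x32). Strassen reduces 8 recursive multiplications to 7 at each level.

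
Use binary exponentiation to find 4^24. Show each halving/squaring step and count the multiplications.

Computing 4^24 by squaring (build up from 4^1; each line after the first costs one multiplication):

4^1 = 4
4^2 = (4^1)^2 = 4^2 = 16
4^3 = 4 * 4^2 = 4 * 16 = 64
4^6 = (4^3)^2 = 64^2 = 4096
4^12 = (4^6)^2 = 4096^2 = 16777216
4^24 = (4^12)^2 = 16777216^2 = 281474976710656

Result: 281474976710656
Multiplications needed: 5 (5 lines after 4^1)

4^24 = 281474976710656. Using exponentiation by squaring, this requires 5 multiplications. The key idea: if the exponent is even, square the half-power; if odd, multiply by the base once.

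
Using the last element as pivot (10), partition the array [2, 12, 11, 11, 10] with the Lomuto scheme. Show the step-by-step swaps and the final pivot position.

Lomuto partition with pivot = 10:

Initial array: [2, 12, 11, 11, 10]

arr[0]=2 <= 10: swap with position 0, array becomes [2, 12, 11, 11, 10]
arr[1]=12 > 10: no swap
arr[2]=11 > 10: no swap
arr[3]=11 > 10: no swap

Place pivot at position 1: [2, 10, 11, 11, 12]
Pivot position: 1

After partitioning with pivot 10, the array becomes [2, 10, 11, 11, 12]. The pivot is placed at index 1. All elements to the left of the pivot are <= 10, and all elements to the right are > 10.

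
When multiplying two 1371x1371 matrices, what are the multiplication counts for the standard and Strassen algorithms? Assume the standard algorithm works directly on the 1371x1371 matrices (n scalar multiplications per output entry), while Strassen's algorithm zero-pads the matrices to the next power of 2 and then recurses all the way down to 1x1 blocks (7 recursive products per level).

Matrix multiplication for 1371x1371 matrices:

Strassen's algorithm requires power-of-2 dimensions. Pad 1371x1371 to 2048x2048 (next power of 2).

Standard algorithm: 1371^3 = 2576987811 multiplications
Strassen's algorithm: 7^(log2(2048)) = 7^11 = 1977326743 multiplications
Savings: 2576987811 - 1977326743 = 599661068 multiplications

Standard: 2576987811 multiplications (1371^3). Strassen: 1977326743 multiplications (7^11, after padding to 2048x2048). Strassen reduces 8 recursive multiplications to 7 at each level.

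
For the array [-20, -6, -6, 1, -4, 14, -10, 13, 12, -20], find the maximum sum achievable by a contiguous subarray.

Using Kadane's algorithm on [-20, -6, -6, 1, -4, 14, -10, 13, 12, -20]:

Scanning through the array:
Position 1 (value -6): max_ending_here = -6, max_so_far = -6
Position 2 (value -6): max_ending_here = -6, max_so_far = -6
Position 3 (value 1): max_ending_here = 1, max_so_far = 1
Position 4 (value -4): max_ending_here = -3, max_so_far = 1
Position 5 (value 14): max_ending_here = 14, max_so_far = 14
Position 6 (value -10): max_ending_here = 4, max_so_far = 14
Position 7 (value 13): max_ending_here = 17, max_so_far = 17
Position 8 (value 12): max_ending_here = 29, max_so_far = 29
Position 9 (value -20): max_ending_here = 9, max_so_far = 29

Maximum subarray: [14, -10, 13, 12]
Maximum sum: 29

The maximum subarray is [14, -10, 13, 12] with sum 29. This subarray runs from index 5 to index 8.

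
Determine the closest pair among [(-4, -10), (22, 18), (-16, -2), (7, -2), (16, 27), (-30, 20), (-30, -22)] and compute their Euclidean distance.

Computing all pairwise distances among 7 points:

d((-4, -10), (22, 18)) = 38.2099
d((-4, -10), (-16, -2)) = 14.4222
d((-4, -10), (7, -2)) = 13.6015
d((-4, -10), (16, 27)) = 42.0595
d((-4, -10), (-30, 20)) = 39.6989
d((-4, -10), (-30, -22)) = 28.6356
d((22, 18), (-16, -2)) = 42.9418
d((22, 18), (7, -2)) = 25.0
d((22, 18), (16, 27)) = 10.8167 <-- minimum
d((22, 18), (-30, 20)) = 52.0384
d((22, 18), (-30, -22)) = 65.6049
d((-16, -2), (7, -2)) = 23.0
d((-16, -2), (16, 27)) = 43.1856
d((-16, -2), (-30, 20)) = 26.0768
d((-16, -2), (-30, -22)) = 24.4131
d((7, -2), (16, 27)) = 30.3645
d((7, -2), (-30, 20)) = 43.0465
d((7, -2), (-30, -22)) = 42.0595
d((16, 27), (-30, 20)) = 46.5296
d((16, 27), (-30, -22)) = 67.2086
d((-30, 20), (-30, -22)) = 42.0

Closest pair: (22, 18) and (16, 27) with distance 10.8167

The closest pair is (22, 18) and (16, 27) with Euclidean distance 10.8167. For 7 points, brute-force pairwise comparison is shown above. For large n, the divide-and-conquer algorithm (sort by x, recurse on halves, check the dividing strip) achieves O(n log n).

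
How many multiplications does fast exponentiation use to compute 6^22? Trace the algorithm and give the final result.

Computing 6^22 by squaring (build up from 6^1; each line after the first costs one multiplication):

6^1 = 6
6^2 = (6^1)^2 = 6^2 = 36
6^4 = (6^2)^2 = 36^2 = 1296
6^5 = 6 * 6^4 = 6 * 1296 = 7776
6^10 = (6^5)^2 = 7776^2 = 60466176
6^11 = 6 * 6^10 = 6 * 60466176 = 362797056
6^22 = (6^11)^2 = 362797056^2 = 131621703842267136

Result: 131621703842267136
Multiplications needed: 6 (6 lines after 6^1)

6^22 = 131621703842267136. Using exponentiation by squaring, this requires 6 multiplications. The key idea: if the exponent is even, square the half-power; if odd, multiply by the base once.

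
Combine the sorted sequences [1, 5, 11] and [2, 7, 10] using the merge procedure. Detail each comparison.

Merging process:

Compare 1 vs 2: take 1 from left. Merged: [1]
Compare 5 vs 2: take 2 from right. Merged: [1, 2]
Compare 5 vs 7: take 5 from left. Merged: [1, 2, 5]
Compare 11 vs 7: take 7 from right. Merged: [1, 2, 5, 7]
Compare 11 vs 10: take 10 from right. Merged: [1, 2, 5, 7, 10]
Append remaining from left: [11]. Merged: [1, 2, 5, 7, 10, 11]

Final merged array: [1, 2, 5, 7, 10, 11]
Total comparisons: 5

The merged array is [1, 2, 5, 7, 10, 11], requiring 5 comparisons. The merge step runs in O(n) time where n is the total number of elements.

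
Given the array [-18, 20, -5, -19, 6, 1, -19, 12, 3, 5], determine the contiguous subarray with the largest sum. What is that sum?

Using Kadane's algorithm on [-18, 20, -5, -19, 6, 1, -19, 12, 3, 5]:

Scanning through the array:
Position 1 (value 20): max_ending_here = 20, max_so_far = 20
Position 2 (value -5): max_ending_here = 15, max_so_far = 20
Position 3 (value -19): max_ending_here = -4, max_so_far = 20
Position 4 (value 6): max_ending_here = 6, max_so_far = 20
Position 5 (value 1): max_ending_here = 7, max_so_far = 20
Position 6 (value -19): max_ending_here = -12, max_so_far = 20
Position 7 (value 12): max_ending_here = 12, max_so_far = 20
Position 8 (value 3): max_ending_here = 15, max_so_far = 20
Position 9 (value 5): max_ending_here = 20, max_so_far = 20

Maximum subarray: [20]
Maximum sum: 20

The maximum subarray is [20] with sum 20. This subarray runs from index 1 to index 1.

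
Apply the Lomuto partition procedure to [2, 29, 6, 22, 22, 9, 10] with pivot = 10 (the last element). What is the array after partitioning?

Lomuto partition with pivot = 10:

Initial array: [2, 29, 6, 22, 22, 9, 10]

arr[0]=2 <= 10: swap with position 0, array becomes [2, 29, 6, 22, 22, 9, 10]
arr[1]=29 > 10: no swap
arr[2]=6 <= 10: swap with position 1, array becomes [2, 6, 29, 22, 22, 9, 10]
arr[3]=22 > 10: no swap
arr[4]=22 > 10: no swap
arr[5]=9 <= 10: swap with position 2, array becomes [2, 6, 9, 22, 22, 29, 10]

Place pivot at position 3: [2, 6, 9, 10, 22, 29, 22]
Pivot position: 3

After partitioning with pivot 10, the array becomes [2, 6, 9, 10, 22, 29, 22]. The pivot is placed at index 3. All elements to the left of the pivot are <= 10, and all elements to the right are > 10.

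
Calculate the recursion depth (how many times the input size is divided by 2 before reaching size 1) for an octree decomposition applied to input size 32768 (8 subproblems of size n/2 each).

For divide and conquer with division factor 2:

Problem sizes at each level:
Level 0: 32768
Level 1: 16384
Level 2: 8192
Level 3: 4096
Level 4: 2048
Level 5: 1024
Level 6: 512
Level 7: 256
Level 8: 128
Level 9: 64
Level 10: 32
Level 11: 16
Level 12: 8
Level 13: 4
Level 14: 2
Level 15: 1

The root is level 0 and the size-1 base case is level 15 (the tree spans levels 0 through 15, i.e. 16 levels counting the root), so the depth is the number of divisions: log_2(32768) = 15

The recursion tree depth is log_2(32768) = 15. At each level, the problem size is divided by 2, so it takes 15 divisions to reduce to a base case of size 1. The algorithm makes 8 recursive calls at each level.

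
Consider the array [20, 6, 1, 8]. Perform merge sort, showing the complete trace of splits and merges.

Merge sort trace:

Split: [20, 6, 1, 8] -> [20, 6] and [1, 8]
  Split: [20, 6] -> [20] and [6]
  Merge: [20] + [6] -> [6, 20]
  Split: [1, 8] -> [1] and [8]
  Merge: [1] + [8] -> [1, 8]
Merge: [6, 20] + [1, 8] -> [1, 6, 8, 20]

Final sorted array: [1, 6, 8, 20]

The merge sort proceeds by recursively splitting the array and merging sorted halves.
After all merges, the sorted array is [1, 6, 8, 20].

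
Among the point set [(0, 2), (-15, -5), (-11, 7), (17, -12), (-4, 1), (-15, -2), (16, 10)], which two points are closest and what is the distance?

Computing all pairwise distances among 7 points:

d((0, 2), (-15, -5)) = 16.5529
d((0, 2), (-11, 7)) = 12.083
d((0, 2), (17, -12)) = 22.0227
d((0, 2), (-4, 1)) = 4.1231
d((0, 2), (-15, -2)) = 15.5242
d((0, 2), (16, 10)) = 17.8885
d((-15, -5), (-11, 7)) = 12.6491
d((-15, -5), (17, -12)) = 32.7567
d((-15, -5), (-4, 1)) = 12.53
d((-15, -5), (-15, -2)) = 3.0 <-- minimum
d((-15, -5), (16, 10)) = 34.4384
d((-11, 7), (17, -12)) = 33.8378
d((-11, 7), (-4, 1)) = 9.2195
d((-11, 7), (-15, -2)) = 9.8489
d((-11, 7), (16, 10)) = 27.1662
d((17, -12), (-4, 1)) = 24.6982
d((17, -12), (-15, -2)) = 33.5261
d((17, -12), (16, 10)) = 22.0227
d((-4, 1), (-15, -2)) = 11.4018
d((-4, 1), (16, 10)) = 21.9317
d((-15, -2), (16, 10)) = 33.2415

Closest pair: (-15, -5) and (-15, -2) with distance 3.0

The closest pair is (-15, -5) and (-15, -2) with Euclidean distance 3.0. For 7 points, brute-force pairwise comparison is shown above. For large n, the divide-and-conquer algorithm (sort by x, recurse on halves, check the dividing strip) achieves O(n log n).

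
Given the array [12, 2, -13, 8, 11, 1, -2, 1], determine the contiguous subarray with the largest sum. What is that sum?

Using Kadane's algorithm on [12, 2, -13, 8, 11, 1, -2, 1]:

Scanning through the array:
Position 1 (value 2): max_ending_here = 14, max_so_far = 14
Position 2 (value -13): max_ending_here = 1, max_so_far = 14
Position 3 (value 8): max_ending_here = 9, max_so_far = 14
Position 4 (value 11): max_ending_here = 20, max_so_far = 20
Position 5 (value 1): max_ending_here = 21, max_so_far = 21
Position 6 (value -2): max_ending_here = 19, max_so_far = 21
Position 7 (value 1): max_ending_here = 20, max_so_far = 21

Maximum subarray: [12, 2, -13, 8, 11, 1]
Maximum sum: 21

The maximum subarray is [12, 2, -13, 8, 11, 1] with sum 21. This subarray runs from index 0 to index 5.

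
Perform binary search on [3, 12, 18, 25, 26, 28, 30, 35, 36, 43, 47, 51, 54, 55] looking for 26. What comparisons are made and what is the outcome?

Binary search for 26 in [3, 12, 18, 25, 26, 28, 30, 35, 36, 43, 47, 51, 54, 55]:

lo=0, hi=13, mid=6, arr[mid]=30 -> 30 > 26, search left half
lo=0, hi=5, mid=2, arr[mid]=18 -> 18 < 26, search right half
lo=3, hi=5, mid=4, arr[mid]=26 -> Found target at index 4!

Binary search finds 26 at index 4 after 3 comparisons. The search repeatedly halves the search space by comparing with the middle element.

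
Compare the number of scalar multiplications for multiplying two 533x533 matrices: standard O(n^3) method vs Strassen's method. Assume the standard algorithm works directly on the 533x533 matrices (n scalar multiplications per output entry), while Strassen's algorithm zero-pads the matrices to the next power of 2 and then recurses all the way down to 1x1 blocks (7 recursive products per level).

Matrix multiplication for 533x533 matrices:

Strassen's algorithm requires power-of-2 dimensions. Pad 533x533 to 1024x1024 (next power of 2).

Standard algorithm: 533^3 = 151419437 multiplications
Strassen's algorithm: 7^(log2(1024)) = 7^10 = 282475249 multiplications
Difference: 151419437 - 282475249 = -131055812 (Strassen uses MORE here due to padding overhead — for small or just-over-power-of-2 n, padding can outweigh the per-level savings)

Standard: 151419437 multiplications (533^3). Strassen: 282475249 multiplications (7^10, after padding to 1024x1024). Strassen reduces 8 recursive multiplications to 7 at each level.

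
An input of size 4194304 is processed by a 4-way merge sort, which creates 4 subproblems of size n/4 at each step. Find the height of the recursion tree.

For divide and conquer with division factor 4:

Problem sizes at each level:
Level 0: 4194304
Level 1: 1048576
Level 2: 262144
Level 3: 65536
Level 4: 16384
Level 5: 4096
Level 6: 1024
Level 7: 256
Level 8: 64
Level 9: 16
Level 10: 4
Level 11: 1

The root is level 0 and the size-1 base case is level 11 (the tree spans levels 0 through 11, i.e. 12 levels counting the root), so the depth is the number of divisions: log_4(4194304) = 11

The recursion tree depth is log_4(4194304) = 11. At each level, the problem size is divided by 4, so it takes 11 divisions to reduce to a base case of size 1. The algorithm makes 4 recursive calls at each level.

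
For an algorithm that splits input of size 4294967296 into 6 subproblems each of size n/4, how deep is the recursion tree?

For divide and conquer with division factor 4:

Problem sizes at each level:
Level 0: 4294967296
Level 1: 1073741824
Level 2: 268435456
Level 3: 67108864
Level 4: 16777216
Level 5: 4194304
Level 6: 1048576
Level 7: 262144
Level 8: 65536
Level 9: 16384
Level 10: 4096
Level 11: 1024
Level 12: 256
Level 13: 64
Level 14: 16
Level 15: 4
Level 16: 1

The root is level 0 and the size-1 base case is level 16 (the tree spans levels 0 through 16, i.e. 17 levels counting the root), so the depth is the number of divisions: log_4(4294967296) = 16

The recursion tree depth is log_4(4294967296) = 16. At each level, the problem size is divided by 4, so it takes 16 divisions to reduce to a base case of size 1. The algorithm makes 6 recursive calls at each level.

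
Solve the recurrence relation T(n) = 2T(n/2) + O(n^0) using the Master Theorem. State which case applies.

Master Theorem for T(n) = 2T(n/2) + O(n^0):

a = 2, b = 2, c = 0
log_b(a) = log_2(2) = 1.0000

Case 1: c = 0 < log_2(2) = 1.0000
T(n) = O(n^(log_2 2)) = O(n)

For T(n) = 2T(n/2) + O(n^0): log_2(2) = 1.0000. This is Case 1 of the Master Theorem (c < log_b(a), work dominated by leaves), giving O(n).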